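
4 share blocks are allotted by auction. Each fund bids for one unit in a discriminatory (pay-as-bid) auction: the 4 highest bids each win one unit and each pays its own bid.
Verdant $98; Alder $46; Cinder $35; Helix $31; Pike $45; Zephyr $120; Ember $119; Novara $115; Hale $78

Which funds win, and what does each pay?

Sorting: 120 (Zephyr), 119 (Ember), 115 (Novara), 98 (Verdant), 78 (Hale), 46 (Alder), …
Winners (4 units): Zephyr, Ember, Novara, Verdant.
Each winner pays its own bid: Zephyr $120, Ember $119, Novara $115, Verdant $98.

Zephyr $120, Ember $119, Novara $115, Verdant $98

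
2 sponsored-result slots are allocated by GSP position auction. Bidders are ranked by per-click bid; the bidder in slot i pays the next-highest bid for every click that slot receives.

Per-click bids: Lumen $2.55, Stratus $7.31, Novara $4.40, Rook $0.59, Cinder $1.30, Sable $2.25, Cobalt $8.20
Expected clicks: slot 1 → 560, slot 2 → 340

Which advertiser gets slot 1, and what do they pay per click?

Cobalt; $7.31 per click

Sorting advertisers: $8.20 (Cobalt) > $7.31 (Stratus) > $4.40 (Novara) > …
Slot 1 goes to the first-ranked bidder, Cobalt, who pays the next bid down: $7.31/click.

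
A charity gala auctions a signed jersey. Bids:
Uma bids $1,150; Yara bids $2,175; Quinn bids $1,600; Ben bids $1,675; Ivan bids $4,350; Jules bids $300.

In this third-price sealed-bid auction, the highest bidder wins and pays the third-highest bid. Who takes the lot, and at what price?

Ivan pays $1,675

Rule: the highest bidder wins and pays the third-highest bid.
Bids in order: 4,350 (Ivan) > 2,175 (Yara) > 1,675 (Ben) > 1,600 (Quinn) > 1,150 (Uma) > 300 (Jules)
Ivan is highest; pays the third-highest bid, $1,675.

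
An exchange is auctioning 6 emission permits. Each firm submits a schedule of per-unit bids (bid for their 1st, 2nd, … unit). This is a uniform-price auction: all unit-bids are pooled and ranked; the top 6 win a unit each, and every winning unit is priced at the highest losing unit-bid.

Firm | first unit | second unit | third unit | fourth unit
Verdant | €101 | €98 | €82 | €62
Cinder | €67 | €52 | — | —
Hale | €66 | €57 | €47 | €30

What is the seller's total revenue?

Total revenue: €342

Merging the schedules and taking the best 6: 101 (Verdant-1), 98 (Verdant-2), 82 (Verdant-3), 67 (Cinder-1), 66 (Hale-1), 62 (Verdant-4)
The (k+1)-th unit-bid is €57.
Allocation: Cinder 1, Hale 1, Verdant 4. Every unit priced at €57.
Revenue = 6 × 57 = €342.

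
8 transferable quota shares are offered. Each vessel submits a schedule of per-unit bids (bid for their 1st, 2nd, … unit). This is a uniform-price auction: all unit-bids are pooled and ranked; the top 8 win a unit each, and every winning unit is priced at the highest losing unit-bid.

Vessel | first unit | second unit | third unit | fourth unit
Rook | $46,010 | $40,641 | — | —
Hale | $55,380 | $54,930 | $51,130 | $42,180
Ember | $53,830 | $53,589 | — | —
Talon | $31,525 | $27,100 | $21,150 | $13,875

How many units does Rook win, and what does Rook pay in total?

Rook: 2 units, pays $63,050

Pooled unit-bids ranked (top 8): 55,380 (Hale-1), 54,930 (Hale-2), 53,830 (Ember-1), 53,589 (Ember-2), 51,130 (Hale-3), 46,010 (Rook-1), 42,180 (Hale-4), 40,641 (Rook-2)
The (k+1)-th unit-bid is $31,525.
Rook wins 2 unit(s) at $31,525 each.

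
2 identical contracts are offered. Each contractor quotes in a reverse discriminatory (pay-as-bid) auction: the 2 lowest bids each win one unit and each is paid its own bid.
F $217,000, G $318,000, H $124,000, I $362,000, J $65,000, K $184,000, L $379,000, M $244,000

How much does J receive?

Bids ranked low→high: 65,000 (J), 124,000 (H), 184,000 (K), 217,000 (F), …
Lowest 2: J, H.
J wins → own bid $65,000.

J is paid $65,000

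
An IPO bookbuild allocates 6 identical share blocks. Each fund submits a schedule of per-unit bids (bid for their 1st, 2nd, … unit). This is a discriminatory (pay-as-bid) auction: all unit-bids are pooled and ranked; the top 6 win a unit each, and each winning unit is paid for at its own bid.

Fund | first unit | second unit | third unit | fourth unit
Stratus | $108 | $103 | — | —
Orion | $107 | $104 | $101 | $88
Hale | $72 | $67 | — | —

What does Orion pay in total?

Pooled unit-bids ranked (top 6): 108 (Stratus-1), 107 (Orion-1), 104 (Orion-2), 103 (Stratus-2), 101 (Orion-3), 88 (Orion-4)
Next rejected bid: $72 (not a price — pay-as-bid).
Orion's winning unit-bids: 107 + 104 + 101 + 88 = $400.

Orion pays $400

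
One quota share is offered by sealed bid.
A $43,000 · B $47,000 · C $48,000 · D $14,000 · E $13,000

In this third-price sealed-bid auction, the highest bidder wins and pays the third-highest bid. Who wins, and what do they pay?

C pays $43,000

Third-price sealed-bid auction: the highest bidder wins and pays the third-highest bid.
Sorting bids: 48,000 (C) > 47,000 (B) > 43,000 (A) > 14,000 (D) > 13,000 (E)
C is highest; pays the third-highest bid, $43,000.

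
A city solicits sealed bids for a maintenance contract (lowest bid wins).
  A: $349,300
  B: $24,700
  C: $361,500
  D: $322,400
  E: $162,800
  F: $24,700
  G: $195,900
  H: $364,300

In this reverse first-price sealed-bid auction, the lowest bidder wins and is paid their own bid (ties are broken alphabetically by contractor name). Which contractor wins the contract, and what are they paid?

B is paid $24,700

Sorting bids: 24,700 (B) < 24,700 (F) < 162,800 (E) < 195,900 (G) < 322,400 (D) < 349,300 (A) < …
Tie at $24,700 → B wins by tie-break.
B has the lowest bid and is paid exactly that: $24,700.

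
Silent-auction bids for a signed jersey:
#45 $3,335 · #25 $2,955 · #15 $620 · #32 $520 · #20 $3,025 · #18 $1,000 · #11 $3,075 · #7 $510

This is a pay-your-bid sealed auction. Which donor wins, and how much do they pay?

Sorting bids: 3,335 (#45) > 3,075 (#11) > 3,025 (#20) > 2,955 (#25) > 1,000 (#18) > 620 (#15) > …
#45 is highest → pays own bid, $3,335.

#45 pays $3,335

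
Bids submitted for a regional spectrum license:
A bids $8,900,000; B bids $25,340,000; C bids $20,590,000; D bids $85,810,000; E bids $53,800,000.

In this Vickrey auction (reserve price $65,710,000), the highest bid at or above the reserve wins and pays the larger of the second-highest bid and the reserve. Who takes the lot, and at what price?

D pays $65,710,000

Bids in order: 85,810,000 (D) > 53,800,000 (E) > 25,340,000 (B) > 20,590,000 (C) > 8,900,000 (A)
D has the top bid at or above the reserve ($85,810,000).
Second-highest bid $53,800,000 is below the reserve $65,710,000, so the reserve binds → payment $65,710,000.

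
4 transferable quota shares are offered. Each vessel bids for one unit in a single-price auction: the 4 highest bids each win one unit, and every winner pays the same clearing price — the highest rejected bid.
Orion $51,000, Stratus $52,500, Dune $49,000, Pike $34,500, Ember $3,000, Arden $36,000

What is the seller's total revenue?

Total revenue: $138,000

Sorting: 52,500 (Stratus), 51,000 (Orion), 49,000 (Dune), 36,000 (Arden), 34,500 (Pike), 3,000 (Ember)
Top 4: Stratus, Orion, Dune, Arden.
Clearing price = highest rejected bid = $34,500.
Total revenue = 4 × $34,500 = $138,000.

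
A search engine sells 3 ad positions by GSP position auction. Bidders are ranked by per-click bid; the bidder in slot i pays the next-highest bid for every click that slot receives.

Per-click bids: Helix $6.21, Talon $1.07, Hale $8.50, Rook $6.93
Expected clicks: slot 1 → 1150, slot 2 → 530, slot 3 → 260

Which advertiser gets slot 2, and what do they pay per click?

Sorting advertisers: $8.50 (Hale) > $6.93 (Rook) > $6.21 (Helix) > $1.07 (Talon)
Slot 2 goes to the second-ranked bidder, Rook, who pays the next bid down: $6.21/click.

Rook; $6.21 per click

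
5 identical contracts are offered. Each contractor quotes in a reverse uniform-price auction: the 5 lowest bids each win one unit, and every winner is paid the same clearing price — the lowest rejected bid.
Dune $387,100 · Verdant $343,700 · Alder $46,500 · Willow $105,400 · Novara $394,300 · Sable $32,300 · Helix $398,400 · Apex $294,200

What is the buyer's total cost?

Total cost: $1,935,500

Ordering the bids: 32,300 (Sable), 46,500 (Alder), 105,400 (Willow), 294,200 (Apex), 343,700 (Verdant), 387,100 (Dune), 394,300 (Novara), …
Lowest 5: Sable, Alder, Willow, Apex, Verdant.
Lowest unsuccessful bid: $387,100 → clearing price.
Total cost = 5 × $387,100 = $1,935,500.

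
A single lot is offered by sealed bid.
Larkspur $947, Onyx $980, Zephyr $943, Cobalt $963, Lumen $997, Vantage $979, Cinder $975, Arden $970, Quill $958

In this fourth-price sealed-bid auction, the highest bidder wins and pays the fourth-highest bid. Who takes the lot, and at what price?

Bids ranked: 997 (Lumen) > 980 (Onyx) > 979 (Vantage) > 975 (Cinder) > 970 (Arden) > 963 (Cobalt) > …
Lumen is highest; pays the fourth-highest bid, $975.

Lumen pays $975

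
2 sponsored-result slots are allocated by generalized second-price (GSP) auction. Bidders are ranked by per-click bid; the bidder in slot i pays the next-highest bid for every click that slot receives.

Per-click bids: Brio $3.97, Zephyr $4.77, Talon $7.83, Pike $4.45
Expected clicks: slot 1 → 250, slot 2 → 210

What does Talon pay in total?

Talon pays $1192.50

Sorting advertisers: $7.83 (Talon) > $4.77 (Zephyr) > $4.45 (Pike) > …
Talon holds slot 1 → pays next bid $4.77 × 250 clicks = $1192.50.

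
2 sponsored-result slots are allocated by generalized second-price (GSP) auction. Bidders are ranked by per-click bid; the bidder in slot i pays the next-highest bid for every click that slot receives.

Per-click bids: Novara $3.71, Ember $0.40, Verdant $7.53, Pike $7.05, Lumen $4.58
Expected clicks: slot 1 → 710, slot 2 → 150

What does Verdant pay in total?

Per-click bids in order: $7.53 (Verdant) > $7.05 (Pike) > $4.58 (Lumen) > …
Verdant holds slot 1 → pays next bid $7.05 × 710 clicks = $5005.50.

Verdant pays $5005.50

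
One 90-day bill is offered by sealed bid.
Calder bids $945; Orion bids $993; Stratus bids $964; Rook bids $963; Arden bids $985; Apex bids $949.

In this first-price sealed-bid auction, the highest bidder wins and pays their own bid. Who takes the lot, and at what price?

Orion pays $993

Sorting bids: 993 (Orion) > 985 (Arden) > 964 (Stratus) > 963 (Rook) > 949 (Apex) > 945 (Calder)
Orion is highest → pays own bid, $993.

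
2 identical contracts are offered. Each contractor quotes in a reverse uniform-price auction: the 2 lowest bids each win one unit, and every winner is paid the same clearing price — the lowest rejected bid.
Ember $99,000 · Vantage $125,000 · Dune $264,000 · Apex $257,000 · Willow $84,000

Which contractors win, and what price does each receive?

Bids ranked low→high: 84,000 (Willow), 99,000 (Ember), 125,000 (Vantage), 257,000 (Apex), …
Lowest 2: Willow, Ember.
Clearing price = lowest rejected bid = $125,000.

Willow, Ember; each is paid $125,000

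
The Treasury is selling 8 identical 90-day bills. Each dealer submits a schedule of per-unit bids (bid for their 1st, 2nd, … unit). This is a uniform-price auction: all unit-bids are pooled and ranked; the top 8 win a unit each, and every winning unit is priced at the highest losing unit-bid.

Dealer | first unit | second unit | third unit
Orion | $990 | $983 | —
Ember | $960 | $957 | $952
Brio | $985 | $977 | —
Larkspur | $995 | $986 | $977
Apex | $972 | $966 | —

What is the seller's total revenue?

Merging the schedules and taking the best 8: 995 (Larkspur-1), 990 (Orion-1), 986 (Larkspur-2), 985 (Brio-1), 983 (Orion-2), 977 (Brio-2), 977 (Larkspur-3), 972 (Apex-1)
Highest rejected unit-bid = $966.
Allocation: Apex 1, Brio 2, Larkspur 3, Orion 2. Every unit priced at $966.
Revenue = 8 × 966 = $7,728.

Total revenue: $7,728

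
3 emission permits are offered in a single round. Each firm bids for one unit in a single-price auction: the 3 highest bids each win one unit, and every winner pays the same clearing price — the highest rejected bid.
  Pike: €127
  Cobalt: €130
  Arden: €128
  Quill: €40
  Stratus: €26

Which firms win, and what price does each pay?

Cobalt, Arden, Pike; each pays €40

Sorting: 130 (Cobalt), 128 (Arden), 127 (Pike), 40 (Quill), 26 (Stratus)
Winners (3 units): Cobalt, Arden, Pike.
First losing bid is Quill's €40, which sets the uniform price.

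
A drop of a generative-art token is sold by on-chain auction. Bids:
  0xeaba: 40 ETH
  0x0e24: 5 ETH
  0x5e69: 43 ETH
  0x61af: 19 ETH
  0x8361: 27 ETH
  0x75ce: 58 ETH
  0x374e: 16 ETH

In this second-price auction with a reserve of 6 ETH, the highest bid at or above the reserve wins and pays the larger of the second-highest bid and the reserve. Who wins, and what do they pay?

0x75ce pays 43 ETH

Second-price auction with a reserve of 6 ETH: the highest bid at or above the reserve wins and pays the larger of the second-highest bid and the reserve.
Bids in order: 58 (0x75ce) > 43 (0x5e69) > 40 (0xeaba) > 27 (0x8361) > 19 (0x61af) > 16 (0x374e) > …
Highest eligible bid: 0x75ce at 58 ETH.
max(second-highest 43 ETH, reserve 6 ETH) = 43 ETH; the reserve does not bind.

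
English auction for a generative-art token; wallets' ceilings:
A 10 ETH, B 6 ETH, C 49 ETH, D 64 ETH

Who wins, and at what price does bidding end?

Sorting limits: 64 (D) > 49 (C) > 10 (A) > 6 (B)
C is the last rival to drop out, at 49 ETH; D remains and wins at that price.

D wins at 49 ETH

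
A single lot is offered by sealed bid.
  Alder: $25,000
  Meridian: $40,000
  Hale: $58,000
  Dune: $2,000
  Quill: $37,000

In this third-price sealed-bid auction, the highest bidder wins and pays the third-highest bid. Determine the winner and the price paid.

Sorting bids: 58,000 (Hale) > 40,000 (Meridian) > 37,000 (Quill) > 25,000 (Alder) > 2,000 (Dune)
Hale wins; payment is bid #3 in the ranking = $37,000.

Hale pays $37,000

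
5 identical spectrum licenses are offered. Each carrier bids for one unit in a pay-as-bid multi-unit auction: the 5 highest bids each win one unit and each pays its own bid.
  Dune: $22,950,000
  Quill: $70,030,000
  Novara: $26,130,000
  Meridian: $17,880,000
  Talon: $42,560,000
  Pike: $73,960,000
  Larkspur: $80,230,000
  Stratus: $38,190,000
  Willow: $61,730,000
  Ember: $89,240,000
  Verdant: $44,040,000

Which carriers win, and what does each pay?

Ordering the bids: 89,240,000 (Ember), 80,230,000 (Larkspur), 73,960,000 (Pike), 70,030,000 (Quill), 61,730,000 (Willow), 44,040,000 (Verdant), 42,560,000 (Talon), …
Top 5: Ember, Larkspur, Pike, Quill, Willow.
Each winner pays its own bid: Ember $89,240,000, Larkspur $80,230,000, Pike $73,960,000, Quill $70,030,000, Willow $61,730,000.

Ember $89,240,000, Larkspur $80,230,000, Pike $73,960,000, Quill $70,030,000, Willow $61,730,000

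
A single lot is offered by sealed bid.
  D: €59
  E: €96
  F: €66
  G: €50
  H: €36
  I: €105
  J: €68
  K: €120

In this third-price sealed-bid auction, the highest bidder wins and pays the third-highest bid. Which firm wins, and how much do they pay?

Bids in order: 120 (K) > 105 (I) > 96 (E) > 68 (J) > 66 (F) > 59 (D) > …
K is highest; pays the third-highest bid, €96.

K pays €96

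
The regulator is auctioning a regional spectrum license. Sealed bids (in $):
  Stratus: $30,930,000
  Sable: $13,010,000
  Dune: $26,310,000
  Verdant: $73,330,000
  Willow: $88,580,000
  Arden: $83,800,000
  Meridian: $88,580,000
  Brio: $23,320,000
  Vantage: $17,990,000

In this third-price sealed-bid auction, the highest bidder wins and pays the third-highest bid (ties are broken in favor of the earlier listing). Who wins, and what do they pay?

Willow pays $83,800,000

Rule: the highest bidder wins and pays the third-highest bid.
Sorting bids: 88,580,000 (Willow) > 88,580,000 (Meridian) > 83,800,000 (Arden) > 73,330,000 (Verdant) > 30,930,000 (Stratus) > 26,310,000 (Dune) > …
Willow and Meridian tie at $88,580,000; tie-break gives it to Willow.
Willow wins; payment is bid #3 in the ranking = $83,800,000.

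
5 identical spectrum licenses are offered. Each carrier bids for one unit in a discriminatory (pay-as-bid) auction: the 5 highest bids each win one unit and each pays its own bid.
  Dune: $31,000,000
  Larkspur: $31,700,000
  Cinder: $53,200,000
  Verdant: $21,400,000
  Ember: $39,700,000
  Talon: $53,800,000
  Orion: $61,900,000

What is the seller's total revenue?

Ordering the bids: 61,900,000 (Orion), 53,800,000 (Talon), 53,200,000 (Cinder), 39,700,000 (Ember), 31,700,000 (Larkspur), 31,000,000 (Dune), 21,400,000 (Verdant)
The 5 highest are Orion, Talon, Cinder, Ember, Larkspur.
Total revenue = 61,900,000 + 53,800,000 + 53,200,000 + 39,700,000 + 31,700,000 = $240,300,000.

Total revenue: $240,300,000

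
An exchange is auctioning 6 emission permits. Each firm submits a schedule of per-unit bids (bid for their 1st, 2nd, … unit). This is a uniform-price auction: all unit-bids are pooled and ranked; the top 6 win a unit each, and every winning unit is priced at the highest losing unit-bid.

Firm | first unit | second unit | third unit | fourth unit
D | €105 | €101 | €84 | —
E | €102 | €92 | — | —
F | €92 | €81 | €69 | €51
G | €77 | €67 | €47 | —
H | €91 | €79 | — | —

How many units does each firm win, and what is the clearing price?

D 2, E 2, F 1, H 1; clearing price €84

All unit-bids, highest first — top 6: 105 (D-1), 102 (E-1), 101 (D-2), 92 (E-2), 92 (F-1), 91 (H-1)
First bid not allocated: €84.
Allocation: D 2, E 2, F 1, H 1.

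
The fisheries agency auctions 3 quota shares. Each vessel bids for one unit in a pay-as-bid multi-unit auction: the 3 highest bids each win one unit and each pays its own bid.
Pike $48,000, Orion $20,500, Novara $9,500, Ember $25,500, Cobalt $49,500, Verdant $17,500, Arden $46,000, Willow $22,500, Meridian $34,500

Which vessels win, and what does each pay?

Bids ranked high→low: 49,500 (Cobalt), 48,000 (Pike), 46,000 (Arden), 34,500 (Meridian), 25,500 (Ember), …
The 3 highest are Cobalt, Pike, Arden.
Each winner pays its own bid: Cobalt $49,500, Pike $48,000, Arden $46,000.

Cobalt $49,500, Pike $48,000, Arden $46,000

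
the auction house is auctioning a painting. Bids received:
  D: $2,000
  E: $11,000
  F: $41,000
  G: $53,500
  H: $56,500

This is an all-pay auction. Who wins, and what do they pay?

H pays $56,500

Bids in order: 56,500 (H) > 53,500 (G) > 41,000 (F) > 11,000 (E) > 2,000 (D)
H is highest and takes the item; every bidder forfeits their bid.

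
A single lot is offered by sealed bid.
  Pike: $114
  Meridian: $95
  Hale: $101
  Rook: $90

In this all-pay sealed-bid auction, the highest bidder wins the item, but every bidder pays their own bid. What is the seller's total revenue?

Total revenue: $400

Rule: the highest bidder wins the item, but every bidder pays their own bid.
Bids ranked: 114 (Pike) > 101 (Hale) > 95 (Meridian) > 90 (Rook)
Pike wins with the top bid; all bids are sunk regardless.
Every bidder forfeits their bid regardless of winning.
Revenue = 114 + 95 + 101 + 90 = $400.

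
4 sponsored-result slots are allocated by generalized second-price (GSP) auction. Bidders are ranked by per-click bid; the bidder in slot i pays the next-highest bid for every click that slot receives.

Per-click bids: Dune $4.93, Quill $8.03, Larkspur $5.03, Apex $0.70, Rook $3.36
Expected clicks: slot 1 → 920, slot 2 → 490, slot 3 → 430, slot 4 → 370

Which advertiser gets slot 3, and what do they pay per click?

Sorting advertisers: $8.03 (Quill) > $5.03 (Larkspur) > $4.93 (Dune) > $3.36 (Rook) > $0.70 (Apex)
Slot 3 goes to the third-ranked bidder, Dune, who pays the next bid down: $3.36/click.

Dune; $3.36 per click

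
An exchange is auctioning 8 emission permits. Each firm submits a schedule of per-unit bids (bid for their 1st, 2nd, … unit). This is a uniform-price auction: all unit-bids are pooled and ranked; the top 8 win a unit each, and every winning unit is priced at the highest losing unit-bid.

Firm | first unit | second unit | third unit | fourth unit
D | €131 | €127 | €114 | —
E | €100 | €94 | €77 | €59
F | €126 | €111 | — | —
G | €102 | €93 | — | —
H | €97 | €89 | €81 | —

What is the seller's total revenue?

Pooled unit-bids ranked (top 8): 131 (D-1), 127 (D-2), 126 (F-1), 114 (D-3), 111 (F-2), 102 (G-1), 100 (E-1), 97 (H-1)
First bid not allocated: €94.
Allocation: D 3, E 1, F 2, G 1, H 1. Every unit priced at €94.
Revenue = 8 × 94 = €752.

Total revenue: €752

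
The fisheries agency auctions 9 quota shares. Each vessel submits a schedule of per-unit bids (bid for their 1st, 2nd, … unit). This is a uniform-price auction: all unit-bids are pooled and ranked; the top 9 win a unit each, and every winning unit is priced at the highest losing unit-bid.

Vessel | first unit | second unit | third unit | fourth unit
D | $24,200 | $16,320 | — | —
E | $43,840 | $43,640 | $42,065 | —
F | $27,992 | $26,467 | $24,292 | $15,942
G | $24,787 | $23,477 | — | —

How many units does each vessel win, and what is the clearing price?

D 1, E 3, F 3, G 2; clearing price $16,320

All unit-bids, highest first — top 9: 43,840 (E-1), 43,640 (E-2), 42,065 (E-3), 27,992 (F-1), 26,467 (F-2), 24,787 (G-1), 24,292 (F-3), 24,200 (D-1), 23,477 (G-2)
Highest rejected unit-bid = $16,320.
Allocation: D 1, E 3, F 3, G 2.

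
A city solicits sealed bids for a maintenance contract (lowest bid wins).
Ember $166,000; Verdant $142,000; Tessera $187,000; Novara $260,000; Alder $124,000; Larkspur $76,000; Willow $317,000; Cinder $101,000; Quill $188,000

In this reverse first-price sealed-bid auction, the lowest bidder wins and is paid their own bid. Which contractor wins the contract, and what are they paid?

Reverse first-price sealed-bid auction: the lowest bidder wins and is paid their own bid.
Bids in order: 76,000 (Larkspur) < 101,000 (Cinder) < 124,000 (Alder) < 142,000 (Verdant) < 166,000 (Ember) < 187,000 (Tessera) < …
First-price: Larkspur is paid what they bid, $76,000.

Larkspur is paid $76,000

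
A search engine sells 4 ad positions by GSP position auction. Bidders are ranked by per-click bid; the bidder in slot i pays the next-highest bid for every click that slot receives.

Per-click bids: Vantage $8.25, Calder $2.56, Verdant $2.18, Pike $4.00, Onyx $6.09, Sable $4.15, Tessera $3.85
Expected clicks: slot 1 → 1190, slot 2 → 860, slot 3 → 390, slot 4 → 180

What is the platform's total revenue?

Total revenue: $13069.10

Ranked by bid: $8.25 (Vantage) > $6.09 (Onyx) > $4.15 (Sable) > $4.00 (Pike) > $3.85 (Tessera) > …
Slot 1: Vantage pays $6.09 × 1190 = $7247.10
Slot 2: Onyx pays $4.15 × 860 = $3569.00
Slot 3: Sable pays $4.00 × 390 = $1560.00
Slot 4: Pike pays $3.85 × 180 = $693.00
Total = $13069.10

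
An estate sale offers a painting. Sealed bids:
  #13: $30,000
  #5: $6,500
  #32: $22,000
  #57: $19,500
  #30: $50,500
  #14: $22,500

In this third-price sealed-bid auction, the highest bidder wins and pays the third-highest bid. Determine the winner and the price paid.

#30 pays $22,500

Rule: the highest bidder wins and pays the third-highest bid.
Sorting bids: 50,500 (#30) > 30,000 (#13) > 22,500 (#14) > 22,000 (#32) > 19,500 (#57) > 6,500 (#5)
#30 is highest; pays the third-highest bid, $22,500.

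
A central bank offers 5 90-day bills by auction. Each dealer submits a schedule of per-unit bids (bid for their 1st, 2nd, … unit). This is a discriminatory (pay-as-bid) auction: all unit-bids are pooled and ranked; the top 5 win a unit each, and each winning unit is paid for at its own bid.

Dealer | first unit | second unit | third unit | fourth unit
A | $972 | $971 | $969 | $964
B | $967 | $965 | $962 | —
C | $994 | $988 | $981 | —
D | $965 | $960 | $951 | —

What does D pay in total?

D pays $0

Merging the schedules and taking the best 5: 994 (C-1), 988 (C-2), 981 (C-3), 972 (A-1), 971 (A-2)
Next rejected bid: $969 (not a price — pay-as-bid).
D wins no units.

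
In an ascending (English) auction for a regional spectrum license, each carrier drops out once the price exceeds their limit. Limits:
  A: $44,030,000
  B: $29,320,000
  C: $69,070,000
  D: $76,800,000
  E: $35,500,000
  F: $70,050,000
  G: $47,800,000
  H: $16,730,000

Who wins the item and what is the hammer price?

Sorting limits: 76,800,000 (D) > 70,050,000 (F) > 69,070,000 (C) > 47,800,000 (G) > 44,030,000 (A) > 35,500,000 (E) > …
F is the last rival to drop out, at $70,050,000; D remains and wins at that price.

D wins at $70,050,000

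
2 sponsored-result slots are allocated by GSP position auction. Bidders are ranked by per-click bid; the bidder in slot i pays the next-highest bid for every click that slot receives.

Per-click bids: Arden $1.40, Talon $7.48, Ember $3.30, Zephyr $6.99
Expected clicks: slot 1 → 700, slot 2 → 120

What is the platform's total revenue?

Total revenue: $5289.00

Per-click bids in order: $7.48 (Talon) > $6.99 (Zephyr) > $3.30 (Ember) > …
Slot 1: Talon pays $6.99 × 700 = $4893.00
Slot 2: Zephyr pays $3.30 × 120 = $396.00
Total = $5289.00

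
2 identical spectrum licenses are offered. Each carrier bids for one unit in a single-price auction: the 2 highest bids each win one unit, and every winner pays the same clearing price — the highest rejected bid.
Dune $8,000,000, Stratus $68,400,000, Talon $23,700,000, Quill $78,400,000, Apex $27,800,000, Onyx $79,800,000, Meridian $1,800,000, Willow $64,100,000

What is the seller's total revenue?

Ordering the bids: 79,800,000 (Onyx), 78,400,000 (Quill), 68,400,000 (Stratus), 64,100,000 (Willow), …
Winners (2 units): Onyx, Quill.
First losing bid is Stratus's $68,400,000, which sets the uniform price.
Total revenue = 2 × $68,400,000 = $136,800,000.

Total revenue: $136,800,000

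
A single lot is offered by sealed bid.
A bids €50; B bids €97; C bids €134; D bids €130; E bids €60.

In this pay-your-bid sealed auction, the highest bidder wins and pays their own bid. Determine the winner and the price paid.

Pay-your-bid sealed auction: the highest bidder wins and pays their own bid.
Sorting bids: 134 (C) > 130 (D) > 97 (B) > 60 (E) > 50 (A)
C is highest → pays own bid, €134.

C pays €134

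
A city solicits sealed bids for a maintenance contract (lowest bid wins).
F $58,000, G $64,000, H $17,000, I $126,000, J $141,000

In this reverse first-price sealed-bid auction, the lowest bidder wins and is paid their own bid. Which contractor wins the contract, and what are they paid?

H is paid $17,000

Sorting bids: 17,000 (H) < 58,000 (F) < 64,000 (G) < 126,000 (I) < 141,000 (J)
H is lowest → is paid own bid, $17,000.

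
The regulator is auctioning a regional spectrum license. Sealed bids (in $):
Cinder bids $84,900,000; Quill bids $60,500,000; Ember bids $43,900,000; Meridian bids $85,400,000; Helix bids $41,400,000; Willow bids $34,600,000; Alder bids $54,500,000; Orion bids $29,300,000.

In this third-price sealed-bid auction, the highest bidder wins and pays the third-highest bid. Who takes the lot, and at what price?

Sorting bids: 85,400,000 (Meridian) > 84,900,000 (Cinder) > 60,500,000 (Quill) > 54,500,000 (Alder) > 43,900,000 (Ember) > 41,400,000 (Helix) > …
Meridian wins; payment is bid #3 in the ranking = $60,500,000.

Meridian pays $60,500,000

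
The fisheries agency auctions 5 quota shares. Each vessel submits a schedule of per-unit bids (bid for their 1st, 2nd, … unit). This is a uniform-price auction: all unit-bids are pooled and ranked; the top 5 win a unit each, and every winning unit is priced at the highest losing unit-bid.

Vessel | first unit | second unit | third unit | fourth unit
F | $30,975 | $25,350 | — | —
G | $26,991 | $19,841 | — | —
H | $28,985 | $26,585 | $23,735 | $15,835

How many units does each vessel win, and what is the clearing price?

F 2, G 1, H 2; clearing price $23,735

Merging the schedules and taking the best 5: 30,975 (F-1), 28,985 (H-1), 26,991 (G-1), 26,585 (H-2), 25,350 (F-2)
The (k+1)-th unit-bid is $23,735.
Allocation: F 2, G 1, H 2.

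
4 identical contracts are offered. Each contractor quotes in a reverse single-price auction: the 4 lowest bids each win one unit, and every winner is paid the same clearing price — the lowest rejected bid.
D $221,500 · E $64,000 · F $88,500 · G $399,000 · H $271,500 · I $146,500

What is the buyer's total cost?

Sorting: 64,000 (E), 88,500 (F), 146,500 (I), 221,500 (D), 271,500 (H), 399,000 (G)
The 4 lowest are E, F, I, D.
Lowest unsuccessful bid: $271,500 → clearing price.
Total cost = 4 × $271,500 = $1,086,000.

Total cost: $1,086,000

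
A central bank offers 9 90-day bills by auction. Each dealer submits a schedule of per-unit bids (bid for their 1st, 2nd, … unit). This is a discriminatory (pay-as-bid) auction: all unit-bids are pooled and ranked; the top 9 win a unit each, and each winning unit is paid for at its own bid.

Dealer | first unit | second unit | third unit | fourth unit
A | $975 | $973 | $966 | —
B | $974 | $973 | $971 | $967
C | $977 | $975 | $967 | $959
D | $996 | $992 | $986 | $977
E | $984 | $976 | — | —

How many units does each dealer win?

A 1, C 2, D 4, E 2

Pooled unit-bids ranked (top 9): 996 (D-1), 992 (D-2), 986 (D-3), 984 (E-1), 977 (C-1), 977 (D-4), 976 (E-2), 975 (A-1), 975 (C-2)
Next rejected bid: $974 (not a price — pay-as-bid).
Allocation: A 1, C 2, D 4, E 2.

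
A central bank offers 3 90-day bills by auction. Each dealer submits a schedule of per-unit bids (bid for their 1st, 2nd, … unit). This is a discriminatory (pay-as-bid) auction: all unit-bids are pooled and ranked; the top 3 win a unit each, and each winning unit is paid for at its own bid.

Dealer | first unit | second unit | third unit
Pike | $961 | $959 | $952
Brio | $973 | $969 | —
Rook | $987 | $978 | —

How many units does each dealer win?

Pooled unit-bids ranked (top 3): 987 (Rook-1), 978 (Rook-2), 973 (Brio-1)
Next rejected bid: $969 (not a price — pay-as-bid).
Allocation: Brio 1, Rook 2.

Brio 1, Rook 2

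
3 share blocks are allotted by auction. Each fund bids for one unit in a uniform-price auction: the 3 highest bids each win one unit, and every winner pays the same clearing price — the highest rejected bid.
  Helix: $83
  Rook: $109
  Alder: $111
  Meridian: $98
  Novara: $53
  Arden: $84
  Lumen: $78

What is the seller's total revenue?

Bids ranked high→low: 111 (Alder), 109 (Rook), 98 (Meridian), 84 (Arden), 83 (Helix), …
The 3 highest are Alder, Rook, Meridian.
First losing bid is Arden's $84, which sets the uniform price.
Total revenue = 3 × $84 = $252.

Total revenue: $252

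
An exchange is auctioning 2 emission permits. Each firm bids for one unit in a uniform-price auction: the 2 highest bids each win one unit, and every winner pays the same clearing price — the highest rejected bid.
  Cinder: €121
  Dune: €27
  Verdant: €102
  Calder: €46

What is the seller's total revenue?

Ordering the bids: 121 (Cinder), 102 (Verdant), 46 (Calder), 27 (Dune)
Top 2: Cinder, Verdant.
First losing bid is Calder's €46, which sets the uniform price.
Total revenue = 2 × €46 = €92.

Total revenue: €92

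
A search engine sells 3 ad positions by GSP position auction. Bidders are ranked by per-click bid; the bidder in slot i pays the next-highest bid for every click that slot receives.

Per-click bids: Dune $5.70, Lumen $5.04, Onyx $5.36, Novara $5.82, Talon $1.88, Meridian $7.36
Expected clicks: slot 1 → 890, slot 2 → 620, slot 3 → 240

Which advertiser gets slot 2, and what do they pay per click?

Novara; $5.70 per click

Ranked by bid: $7.36 (Meridian) > $5.82 (Novara) > $5.70 (Dune) > $5.36 (Onyx) > …
Slot 2 goes to the second-ranked bidder, Novara, who pays the next bid down: $5.70/click.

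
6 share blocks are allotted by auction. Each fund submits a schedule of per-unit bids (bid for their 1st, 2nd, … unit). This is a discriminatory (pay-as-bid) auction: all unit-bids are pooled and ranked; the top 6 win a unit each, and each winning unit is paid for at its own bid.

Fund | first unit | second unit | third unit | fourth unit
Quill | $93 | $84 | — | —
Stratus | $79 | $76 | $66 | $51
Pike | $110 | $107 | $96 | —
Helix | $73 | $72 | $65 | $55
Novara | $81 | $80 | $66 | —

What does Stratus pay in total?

Pooled unit-bids ranked (top 6): 110 (Pike-1), 107 (Pike-2), 96 (Pike-3), 93 (Quill-1), 84 (Quill-2), 81 (Novara-1)
Next rejected bid: $80 (not a price — pay-as-bid).
Stratus wins no units.

Stratus pays $0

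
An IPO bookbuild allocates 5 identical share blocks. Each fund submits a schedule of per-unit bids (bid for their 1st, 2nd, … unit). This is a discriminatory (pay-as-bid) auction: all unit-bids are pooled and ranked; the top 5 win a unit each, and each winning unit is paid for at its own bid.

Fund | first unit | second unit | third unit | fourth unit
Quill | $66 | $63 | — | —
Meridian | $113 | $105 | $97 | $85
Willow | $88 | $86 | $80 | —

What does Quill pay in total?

Merging the schedules and taking the best 5: 113 (Meridian-1), 105 (Meridian-2), 97 (Meridian-3), 88 (Willow-1), 86 (Willow-2)
Next rejected bid: $85 (not a price — pay-as-bid).
Quill wins no units.

Quill pays $0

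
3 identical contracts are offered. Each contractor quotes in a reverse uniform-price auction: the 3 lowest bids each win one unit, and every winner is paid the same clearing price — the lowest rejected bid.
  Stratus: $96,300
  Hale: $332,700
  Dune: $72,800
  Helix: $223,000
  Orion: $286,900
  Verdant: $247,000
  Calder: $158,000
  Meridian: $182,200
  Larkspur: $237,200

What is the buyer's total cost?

Total cost: $546,600

Ordering the bids: 72,800 (Dune), 96,300 (Stratus), 158,000 (Calder), 182,200 (Meridian), 223,000 (Helix), …
Winners (3 units): Dune, Stratus, Calder.
Clearing price = lowest rejected bid = $182,200.
Total cost = 3 × $182,200 = $546,600.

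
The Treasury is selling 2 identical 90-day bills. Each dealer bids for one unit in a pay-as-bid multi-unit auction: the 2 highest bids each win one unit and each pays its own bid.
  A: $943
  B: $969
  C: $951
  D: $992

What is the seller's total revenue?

Bids ranked high→low: 992 (D), 969 (B), 951 (C), 943 (A)
Top 2: D, B.
Total revenue = 992 + 969 = $1,961.

Total revenue: $1,961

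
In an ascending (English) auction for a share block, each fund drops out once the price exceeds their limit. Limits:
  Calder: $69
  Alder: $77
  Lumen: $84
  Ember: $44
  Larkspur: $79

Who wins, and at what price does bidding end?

Lumen wins at $79

Ascending (English) auction: the price rises until one bidder remains; the winner pays the price at which the last rival dropped out.
Limits ranked: 84 (Lumen) > 79 (Larkspur) > 77 (Alder) > 69 (Calder) > 44 (Ember)
Larkspur is the last rival to drop out, at $79; Lumen remains and wins at that price.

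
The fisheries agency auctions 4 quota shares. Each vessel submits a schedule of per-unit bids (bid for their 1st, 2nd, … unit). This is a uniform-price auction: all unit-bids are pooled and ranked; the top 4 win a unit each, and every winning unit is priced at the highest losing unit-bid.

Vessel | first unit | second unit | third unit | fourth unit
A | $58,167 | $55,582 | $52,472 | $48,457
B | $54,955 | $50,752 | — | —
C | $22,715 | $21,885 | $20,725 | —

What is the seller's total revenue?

All unit-bids, highest first — top 4: 58,167 (A-1), 55,582 (A-2), 54,955 (B-1), 52,472 (A-3)
The (k+1)-th unit-bid is $50,752.
Allocation: A 3, B 1. Every unit priced at $50,752.
Revenue = 4 × 50,752 = $203,008.

Total revenue: $203,008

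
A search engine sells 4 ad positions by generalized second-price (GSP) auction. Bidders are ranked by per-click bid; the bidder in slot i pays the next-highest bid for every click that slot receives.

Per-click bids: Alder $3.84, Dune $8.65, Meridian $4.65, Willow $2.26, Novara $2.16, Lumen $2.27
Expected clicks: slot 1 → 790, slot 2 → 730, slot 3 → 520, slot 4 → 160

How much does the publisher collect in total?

Total revenue: $8018.70

Sorting advertisers: $8.65 (Dune) > $4.65 (Meridian) > $3.84 (Alder) > $2.27 (Lumen) > $2.26 (Willow) > …
Slot 1: Dune pays $4.65 × 790 = $3673.50
Slot 2: Meridian pays $3.84 × 730 = $2803.20
Slot 3: Alder pays $2.27 × 520 = $1180.40
Slot 4: Lumen pays $2.26 × 160 = $361.60
Total = $8018.70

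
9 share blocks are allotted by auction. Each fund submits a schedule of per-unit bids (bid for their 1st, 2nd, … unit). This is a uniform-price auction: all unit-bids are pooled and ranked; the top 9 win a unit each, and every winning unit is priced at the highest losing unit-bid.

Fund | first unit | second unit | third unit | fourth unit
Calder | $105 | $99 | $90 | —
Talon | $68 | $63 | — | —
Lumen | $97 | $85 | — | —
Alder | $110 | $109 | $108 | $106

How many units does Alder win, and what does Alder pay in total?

Merging the schedules and taking the best 9: 110 (Alder-1), 109 (Alder-2), 108 (Alder-3), 106 (Alder-4), 105 (Calder-1), 99 (Calder-2), 97 (Lumen-1), 90 (Calder-3), 85 (Lumen-2)
Highest rejected unit-bid = $68.
Alder wins 4 unit(s) at $68 each.

Alder: 4 units, pays $272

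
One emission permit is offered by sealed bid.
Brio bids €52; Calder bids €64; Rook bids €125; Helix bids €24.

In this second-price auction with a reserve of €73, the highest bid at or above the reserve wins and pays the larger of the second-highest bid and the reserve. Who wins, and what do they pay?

Rook pays €73

Bids ranked: 125 (Rook) > 64 (Calder) > 52 (Brio) > 24 (Helix)
Rook has the top bid at or above the reserve (€125).
Second-highest bid €64 is below the reserve €73, so the reserve binds → payment €73.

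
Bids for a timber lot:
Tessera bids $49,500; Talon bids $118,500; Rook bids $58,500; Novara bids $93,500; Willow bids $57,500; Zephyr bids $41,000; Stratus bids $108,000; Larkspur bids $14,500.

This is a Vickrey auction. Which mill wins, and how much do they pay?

Sorting bids: 118,500 (Talon) > 108,000 (Stratus) > 93,500 (Novara) > 58,500 (Rook) > 57,500 (Willow) > 49,500 (Tessera) > …
Talon is highest; pays the second-highest bid, $108,000.

Talon pays $108,000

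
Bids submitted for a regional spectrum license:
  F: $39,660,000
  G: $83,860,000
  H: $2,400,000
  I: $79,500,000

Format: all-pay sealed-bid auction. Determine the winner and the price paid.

Rule: the highest bidder wins the item, but every bidder pays their own bid.
Bids ranked: 83,860,000 (G) > 79,500,000 (I) > 39,660,000 (F) > 2,400,000 (H)
G wins with the top bid; all bids are sunk regardless.

G pays $83,860,000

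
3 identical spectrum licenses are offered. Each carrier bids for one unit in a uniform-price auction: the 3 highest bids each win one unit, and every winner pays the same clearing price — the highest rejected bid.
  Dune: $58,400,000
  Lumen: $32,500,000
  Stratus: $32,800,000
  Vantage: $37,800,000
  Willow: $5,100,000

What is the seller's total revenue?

Total revenue: $97,500,000

Bids ranked high→low: 58,400,000 (Dune), 37,800,000 (Vantage), 32,800,000 (Stratus), 32,500,000 (Lumen), 5,100,000 (Willow)
The 3 highest are Dune, Vantage, Stratus.
Clearing price = highest rejected bid = $32,500,000.
Total revenue = 3 × $32,500,000 = $97,500,000.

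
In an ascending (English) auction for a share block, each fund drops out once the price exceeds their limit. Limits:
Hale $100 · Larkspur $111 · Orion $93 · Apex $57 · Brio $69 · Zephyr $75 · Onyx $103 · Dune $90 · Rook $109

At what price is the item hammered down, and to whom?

Larkspur wins at $109

Limits in order: 111 (Larkspur) > 109 (Rook) > 103 (Onyx) > 100 (Hale) > 93 (Orion) > 90 (Dune) > …
Bidding ends when Rook exits at $109; Larkspur takes it.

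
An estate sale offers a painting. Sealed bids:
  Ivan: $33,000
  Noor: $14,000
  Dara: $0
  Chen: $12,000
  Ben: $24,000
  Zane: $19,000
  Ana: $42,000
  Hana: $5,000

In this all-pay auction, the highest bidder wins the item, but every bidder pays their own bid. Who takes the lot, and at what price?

Ana pays $42,000

Bids ranked: 42,000 (Ana) > 33,000 (Ivan) > 24,000 (Ben) > 19,000 (Zane) > 14,000 (Noor) > 12,000 (Chen) > …
Ana is highest and takes the item; every bidder forfeits their bid.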